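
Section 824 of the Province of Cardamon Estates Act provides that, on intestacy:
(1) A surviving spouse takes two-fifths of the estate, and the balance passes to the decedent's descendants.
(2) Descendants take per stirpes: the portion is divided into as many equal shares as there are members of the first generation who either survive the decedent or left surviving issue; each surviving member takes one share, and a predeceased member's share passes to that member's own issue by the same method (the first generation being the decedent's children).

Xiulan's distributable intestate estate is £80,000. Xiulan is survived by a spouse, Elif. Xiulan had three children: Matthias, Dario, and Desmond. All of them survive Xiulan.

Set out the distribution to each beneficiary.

Elif takes two-fifths of £80,000 = £32,000. The remaining £48,000 passes to the descendants.
The descendants' portion (£48,000) is divided into 3 shares of £16,000: Matthias, Dario, and Desmond each take £16,000.

Elif: £32,000; Matthias: £16,000; Dario: £16,000; Desmond: £16,000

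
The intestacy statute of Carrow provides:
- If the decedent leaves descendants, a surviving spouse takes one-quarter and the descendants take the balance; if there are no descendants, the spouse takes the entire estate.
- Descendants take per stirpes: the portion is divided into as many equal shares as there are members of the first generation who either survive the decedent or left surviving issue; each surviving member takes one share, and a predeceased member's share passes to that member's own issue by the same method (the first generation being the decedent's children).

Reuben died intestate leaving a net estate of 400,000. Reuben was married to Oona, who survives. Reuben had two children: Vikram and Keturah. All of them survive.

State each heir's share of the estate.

Oona: 100,000; Vikram: 150,000; Keturah: 150,000

Oona takes one-quarter of 400,000 = 100,000. The remaining 300,000 passes to the descendants.
The descendants' portion (300,000) is divided into 2 shares of 150,000: Vikram and Keturah each take 150,000.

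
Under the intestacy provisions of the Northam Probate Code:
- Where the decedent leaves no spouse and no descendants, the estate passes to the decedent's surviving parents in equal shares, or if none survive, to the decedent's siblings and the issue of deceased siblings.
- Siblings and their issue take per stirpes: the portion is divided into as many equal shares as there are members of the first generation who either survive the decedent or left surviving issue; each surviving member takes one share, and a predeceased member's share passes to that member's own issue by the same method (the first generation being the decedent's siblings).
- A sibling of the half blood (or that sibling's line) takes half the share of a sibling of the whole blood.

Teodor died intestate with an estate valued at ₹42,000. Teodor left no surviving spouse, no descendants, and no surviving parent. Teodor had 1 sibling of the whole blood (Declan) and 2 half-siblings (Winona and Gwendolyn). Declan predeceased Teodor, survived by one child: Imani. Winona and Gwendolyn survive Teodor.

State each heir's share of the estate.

The entire ₹42,000 passes to the siblings and their issue.
Counting each half-blood sibling's line as half a unit, there are 2 units in ₹42,000, so one unit is ₹21,000. Whole-blood lines (Declan) take ₹21,000 each; half-blood lines (Winona and Gwendolyn) take ₹10,500 each.
Declan's share (₹21,000) passes entirely to Imani.

Winona: ₹10,500; Imani: ₹21,000; Gwendolyn: ₹10,500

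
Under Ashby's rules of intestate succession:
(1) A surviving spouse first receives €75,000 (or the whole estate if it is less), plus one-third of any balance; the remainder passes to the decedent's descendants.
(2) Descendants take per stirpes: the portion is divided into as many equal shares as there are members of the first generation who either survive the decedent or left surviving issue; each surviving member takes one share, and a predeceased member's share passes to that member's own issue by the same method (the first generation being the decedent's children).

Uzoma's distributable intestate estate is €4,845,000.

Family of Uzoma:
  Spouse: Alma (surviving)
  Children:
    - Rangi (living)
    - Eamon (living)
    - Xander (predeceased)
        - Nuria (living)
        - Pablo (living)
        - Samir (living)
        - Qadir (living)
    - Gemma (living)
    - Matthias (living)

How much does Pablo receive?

Pablo receives €159,000.

Alma first takes €75,000, leaving a balance of €4,770,000. Alma then takes one-third of the balance (€1,590,000), for a total of €1,665,000. The remaining €3,180,000 passes to the descendants.
The descendants' portion (€3,180,000) is divided into 5 shares of €636,000: Rangi, Eamon, Gemma, and Matthias each take €636,000; Xander's €636,000 share passes to Xander's issue.
Xander's share (€636,000) is divided into 4 shares of €159,000: Nuria, Pablo, Samir, and Qadir each take €159,000.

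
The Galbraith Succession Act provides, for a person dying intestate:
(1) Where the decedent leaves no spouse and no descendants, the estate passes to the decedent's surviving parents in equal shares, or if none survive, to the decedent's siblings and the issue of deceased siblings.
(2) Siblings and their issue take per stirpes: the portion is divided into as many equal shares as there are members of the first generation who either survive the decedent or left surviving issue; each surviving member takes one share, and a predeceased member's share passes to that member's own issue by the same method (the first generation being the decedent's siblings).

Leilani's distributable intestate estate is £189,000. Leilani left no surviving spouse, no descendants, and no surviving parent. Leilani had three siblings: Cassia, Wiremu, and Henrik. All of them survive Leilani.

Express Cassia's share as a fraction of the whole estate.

The entire £189,000 passes to the siblings and their issue.
That amount (£189,000) is divided into 3 shares of £63,000: Cassia, Wiremu, and Henrik each take £63,000.

Cassia receives 1/3 of the estate.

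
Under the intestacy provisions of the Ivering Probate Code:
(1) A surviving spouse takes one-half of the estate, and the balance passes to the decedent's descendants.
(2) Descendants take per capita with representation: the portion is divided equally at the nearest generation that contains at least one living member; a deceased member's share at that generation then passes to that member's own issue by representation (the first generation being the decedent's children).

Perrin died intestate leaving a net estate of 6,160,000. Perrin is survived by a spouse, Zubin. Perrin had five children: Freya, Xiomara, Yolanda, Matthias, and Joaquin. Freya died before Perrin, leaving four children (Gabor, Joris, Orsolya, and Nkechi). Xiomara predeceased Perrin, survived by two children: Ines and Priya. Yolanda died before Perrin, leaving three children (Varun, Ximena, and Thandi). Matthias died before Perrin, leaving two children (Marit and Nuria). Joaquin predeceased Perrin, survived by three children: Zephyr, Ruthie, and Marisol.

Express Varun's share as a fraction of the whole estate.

Zubin takes one-half of 6,160,000 = 3,080,000. The remaining 3,080,000 passes to the descendants.
No child survives, so the initial division is made at the grandchildren's generation.
The descendants' portion (3,080,000) is divided into 14 shares of 220,000: Gabor, Joris, Orsolya, Nkechi, Ines, Priya, Varun, Ximena, Thandi, Marit, Nuria, Zephyr, Ruthie, and Marisol each take 220,000.

Varun receives 1/28 of the estate.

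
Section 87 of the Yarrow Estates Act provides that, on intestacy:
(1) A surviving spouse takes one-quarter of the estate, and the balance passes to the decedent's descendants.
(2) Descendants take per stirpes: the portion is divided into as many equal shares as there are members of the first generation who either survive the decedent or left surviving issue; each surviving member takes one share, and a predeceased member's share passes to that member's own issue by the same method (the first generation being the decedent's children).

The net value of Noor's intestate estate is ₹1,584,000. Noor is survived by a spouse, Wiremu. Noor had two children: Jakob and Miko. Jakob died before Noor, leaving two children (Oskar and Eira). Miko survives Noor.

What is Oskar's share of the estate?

Oskar receives ₹297,000.

Wiremu takes one-quarter of ₹1,584,000 = ₹396,000. The remaining ₹1,188,000 passes to the descendants.
The descendants' portion (₹1,188,000) is divided into 2 shares of ₹594,000: Miko takes ₹594,000; Jakob's ₹594,000 share passes to Jakob's issue.
Jakob's share (₹594,000) is divided into 2 shares of ₹297,000: Oskar and Eira each take ₹297,000.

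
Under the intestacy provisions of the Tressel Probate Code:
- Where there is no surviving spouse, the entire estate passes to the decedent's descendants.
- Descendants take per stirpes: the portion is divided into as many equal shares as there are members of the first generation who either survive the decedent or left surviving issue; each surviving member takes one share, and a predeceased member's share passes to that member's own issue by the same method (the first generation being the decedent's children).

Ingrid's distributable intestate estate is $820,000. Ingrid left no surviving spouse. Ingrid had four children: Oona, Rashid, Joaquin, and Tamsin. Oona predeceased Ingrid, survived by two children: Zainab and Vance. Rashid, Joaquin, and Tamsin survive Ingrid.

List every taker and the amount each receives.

The entire $820,000 passes to the descendants.
That amount ($820,000) is divided into 4 shares of $205,000: Rashid, Joaquin, and Tamsin each take $205,000; Oona's $205,000 share passes to Oona's issue.
Oona's share ($205,000) is divided into 2 shares of $102,500: Zainab and Vance each take $102,500.

Zainab: $102,500; Vance: $102,500; Rashid: $205,000; Joaquin: $205,000; Tamsin: $205,000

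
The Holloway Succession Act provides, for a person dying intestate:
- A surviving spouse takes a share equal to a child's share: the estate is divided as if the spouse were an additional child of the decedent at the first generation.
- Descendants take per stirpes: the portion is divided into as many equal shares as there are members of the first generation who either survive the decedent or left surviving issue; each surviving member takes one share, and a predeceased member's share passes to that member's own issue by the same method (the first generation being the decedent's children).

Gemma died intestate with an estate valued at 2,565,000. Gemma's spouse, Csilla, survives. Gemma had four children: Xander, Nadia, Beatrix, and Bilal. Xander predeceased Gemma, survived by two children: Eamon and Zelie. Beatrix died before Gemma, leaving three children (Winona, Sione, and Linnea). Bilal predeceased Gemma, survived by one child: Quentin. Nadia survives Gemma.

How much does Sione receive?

Sione receives 171,000.

The spouse counts as an additional share at the children's level, so there are 5 primary shares of 513,000. Csilla takes one such share (513,000).
The children's combined portion (2,052,000) is divided into 4 shares of 513,000: Nadia takes 513,000; Xander's 513,000 share passes to Xander's issue; Beatrix's 513,000 share passes to Beatrix's issue; Bilal's 513,000 share passes to Bilal's issue.
Xander's share (513,000) is divided into 2 shares of 256,500: Eamon and Zelie each take 256,500.
Beatrix's share (513,000) is divided into 3 shares of 171,000: Winona, Sione, and Linnea each take 171,000.
Bilal's share (513,000) passes entirely to Quentin.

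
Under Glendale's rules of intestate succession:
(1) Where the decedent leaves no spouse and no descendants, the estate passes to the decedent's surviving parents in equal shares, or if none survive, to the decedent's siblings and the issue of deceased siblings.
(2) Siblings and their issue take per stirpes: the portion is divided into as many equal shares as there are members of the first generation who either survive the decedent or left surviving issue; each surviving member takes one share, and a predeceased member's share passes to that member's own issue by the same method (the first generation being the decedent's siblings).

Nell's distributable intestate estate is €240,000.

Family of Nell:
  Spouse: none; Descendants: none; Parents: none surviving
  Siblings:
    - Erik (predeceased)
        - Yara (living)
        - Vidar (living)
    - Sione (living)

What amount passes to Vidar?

Vidar receives €60,000.

The entire €240,000 passes to the siblings and their issue.
That amount (€240,000) is divided into 2 shares of €120,000: Sione takes €120,000; Erik's €120,000 share passes to Erik's issue.
Erik's share (€120,000) is divided into 2 shares of €60,000: Yara and Vidar each take €60,000.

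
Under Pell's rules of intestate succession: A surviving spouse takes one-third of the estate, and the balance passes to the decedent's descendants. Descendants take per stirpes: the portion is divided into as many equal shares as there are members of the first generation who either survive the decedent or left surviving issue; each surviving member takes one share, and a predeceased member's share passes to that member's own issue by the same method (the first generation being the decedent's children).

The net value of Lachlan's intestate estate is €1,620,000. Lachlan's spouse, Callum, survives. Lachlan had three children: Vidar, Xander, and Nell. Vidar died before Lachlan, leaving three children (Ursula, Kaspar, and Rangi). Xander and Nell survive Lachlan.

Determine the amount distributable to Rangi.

Callum takes one-third of €1,620,000 = €540,000. The remaining €1,080,000 passes to the descendants.
The descendants' portion (€1,080,000) is divided into 3 shares of €360,000: Xander and Nell each take €360,000; Vidar's €360,000 share passes to Vidar's issue.
Vidar's share (€360,000) is divided into 3 shares of €120,000: Ursula, Kaspar, and Rangi each take €120,000.

Rangi receives €120,000.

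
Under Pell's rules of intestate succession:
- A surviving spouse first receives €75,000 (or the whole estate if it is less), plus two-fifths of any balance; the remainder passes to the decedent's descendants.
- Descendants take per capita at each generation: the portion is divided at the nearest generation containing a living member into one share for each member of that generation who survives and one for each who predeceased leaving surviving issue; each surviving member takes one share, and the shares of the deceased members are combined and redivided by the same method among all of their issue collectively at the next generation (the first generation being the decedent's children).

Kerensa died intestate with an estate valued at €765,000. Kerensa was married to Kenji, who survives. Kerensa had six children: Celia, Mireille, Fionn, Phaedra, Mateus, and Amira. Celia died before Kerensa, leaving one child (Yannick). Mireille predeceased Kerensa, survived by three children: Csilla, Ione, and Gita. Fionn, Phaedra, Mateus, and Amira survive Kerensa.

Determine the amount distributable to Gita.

Kenji first takes €75,000, leaving a balance of €690,000. Kenji then takes two-fifths of the balance (€276,000), for a total of €351,000. The remaining €414,000 passes to the descendants.
The descendants' portion (€414,000) is divided at the children's generation into 6 shares of €69,000. Fionn, Phaedra, Mateus, and Amira each take €69,000. The 2 shares of the deceased (Celia and Mireille) are combined into a pool of €138,000.
That pool (€138,000) is divided at the grandchildren's generation equally among Yannick, Csilla, Ione, and Gita: €34,500 each.

Gita receives €34,500.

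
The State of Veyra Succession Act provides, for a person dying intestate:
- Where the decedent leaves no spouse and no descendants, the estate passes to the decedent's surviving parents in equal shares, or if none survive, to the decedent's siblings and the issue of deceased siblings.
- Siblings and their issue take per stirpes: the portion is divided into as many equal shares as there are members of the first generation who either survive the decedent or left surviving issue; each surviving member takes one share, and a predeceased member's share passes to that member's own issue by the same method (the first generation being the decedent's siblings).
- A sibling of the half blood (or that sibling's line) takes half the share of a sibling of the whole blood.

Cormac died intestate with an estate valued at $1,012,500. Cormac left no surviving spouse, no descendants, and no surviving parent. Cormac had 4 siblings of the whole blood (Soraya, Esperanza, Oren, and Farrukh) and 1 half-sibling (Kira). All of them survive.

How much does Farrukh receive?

The entire $1,012,500 passes to the siblings and their issue.
Counting each half-blood sibling's line as half a unit, there are 9/2 units in $1,012,500, so one unit is $225,000. Whole-blood lines (Soraya, Esperanza, Oren, and Farrukh) take $225,000 each; half-blood lines (Kira) take $112,500 each.

Farrukh receives $225,000.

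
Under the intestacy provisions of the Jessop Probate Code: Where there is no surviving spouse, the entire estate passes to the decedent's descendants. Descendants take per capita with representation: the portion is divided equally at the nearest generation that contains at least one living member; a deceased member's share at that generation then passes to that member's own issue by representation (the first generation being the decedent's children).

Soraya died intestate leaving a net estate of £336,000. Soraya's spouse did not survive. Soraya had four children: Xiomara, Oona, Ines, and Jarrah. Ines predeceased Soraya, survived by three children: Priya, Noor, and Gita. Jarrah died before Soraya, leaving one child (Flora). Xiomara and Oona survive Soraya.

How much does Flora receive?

The entire £336,000 passes to the descendants.
That amount (£336,000) is divided into 4 shares of £84,000: Xiomara and Oona each take £84,000; Ines's £84,000 share passes to Ines's issue; Jarrah's £84,000 share passes to Jarrah's issue.
Ines's share (£84,000) is divided into 3 shares of £28,000: Priya, Noor, and Gita each take £28,000.
Jarrah's share (£84,000) passes entirely to Flora.

Flora receives £84,000.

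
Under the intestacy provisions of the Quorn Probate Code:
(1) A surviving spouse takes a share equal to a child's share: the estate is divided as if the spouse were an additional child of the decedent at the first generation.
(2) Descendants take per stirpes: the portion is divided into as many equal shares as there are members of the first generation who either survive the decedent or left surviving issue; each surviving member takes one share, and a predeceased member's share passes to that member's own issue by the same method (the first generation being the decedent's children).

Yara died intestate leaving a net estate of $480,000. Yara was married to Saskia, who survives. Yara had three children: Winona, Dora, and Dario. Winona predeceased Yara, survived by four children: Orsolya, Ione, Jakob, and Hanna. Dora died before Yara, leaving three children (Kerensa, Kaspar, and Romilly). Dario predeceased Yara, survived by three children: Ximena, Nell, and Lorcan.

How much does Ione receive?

Ione receives $30,000.

The spouse counts as an additional share at the children's level, so there are 4 primary shares of $120,000. Saskia takes one such share ($120,000).
The children's combined portion ($360,000) is divided into 3 shares of $120,000: Winona's $120,000 share passes to Winona's issue; Dora's $120,000 share passes to Dora's issue; Dario's $120,000 share passes to Dario's issue.
Winona's share ($120,000) is divided into 4 shares of $30,000: Orsolya, Ione, Jakob, and Hanna each take $30,000.
Dora's share ($120,000) is divided into 3 shares of $40,000: Kerensa, Kaspar, and Romilly each take $40,000.
Dario's share ($120,000) is divided into 3 shares of $40,000: Ximena, Nell, and Lorcan each take $40,000.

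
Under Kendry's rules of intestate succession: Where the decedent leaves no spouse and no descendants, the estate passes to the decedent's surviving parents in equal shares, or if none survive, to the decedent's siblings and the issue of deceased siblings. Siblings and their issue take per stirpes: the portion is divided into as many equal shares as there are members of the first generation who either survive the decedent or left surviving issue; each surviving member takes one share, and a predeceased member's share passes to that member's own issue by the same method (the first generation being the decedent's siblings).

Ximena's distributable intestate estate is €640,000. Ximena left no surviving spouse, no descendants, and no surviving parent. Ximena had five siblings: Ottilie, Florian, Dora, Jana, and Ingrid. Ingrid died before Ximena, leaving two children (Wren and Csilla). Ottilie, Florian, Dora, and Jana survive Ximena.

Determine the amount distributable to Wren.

The entire €640,000 passes to the siblings and their issue.
That amount (€640,000) is divided into 5 shares of €128,000: Ottilie, Florian, Dora, and Jana each take €128,000; Ingrid's €128,000 share passes to Ingrid's issue.
Ingrid's share (€128,000) is divided into 2 shares of €64,000: Wren and Csilla each take €64,000.

Wren receives €64,000.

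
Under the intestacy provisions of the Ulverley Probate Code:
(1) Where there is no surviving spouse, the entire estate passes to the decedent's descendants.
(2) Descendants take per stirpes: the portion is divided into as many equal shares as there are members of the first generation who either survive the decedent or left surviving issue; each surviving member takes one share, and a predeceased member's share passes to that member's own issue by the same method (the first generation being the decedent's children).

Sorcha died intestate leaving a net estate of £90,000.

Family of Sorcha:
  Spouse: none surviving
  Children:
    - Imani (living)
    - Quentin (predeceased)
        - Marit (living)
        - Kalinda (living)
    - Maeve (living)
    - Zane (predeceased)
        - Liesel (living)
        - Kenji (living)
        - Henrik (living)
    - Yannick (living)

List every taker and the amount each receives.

The entire £90,000 passes to the descendants.
That amount (£90,000) is divided into 5 shares of £18,000: Imani, Maeve, and Yannick each take £18,000; Quentin's £18,000 share passes to Quentin's issue; Zane's £18,000 share passes to Zane's issue.
Quentin's share (£18,000) is divided into 2 shares of £9,000: Marit and Kalinda each take £9,000.
Zane's share (£18,000) is divided into 3 shares of £6,000: Liesel, Kenji, and Henrik each take £6,000.

Imani: £18,000; Marit: £9,000; Kalinda: £9,000; Maeve: £18,000; Liesel: £6,000; Kenji: £6,000; Henrik: £6,000; Yannick: £18,000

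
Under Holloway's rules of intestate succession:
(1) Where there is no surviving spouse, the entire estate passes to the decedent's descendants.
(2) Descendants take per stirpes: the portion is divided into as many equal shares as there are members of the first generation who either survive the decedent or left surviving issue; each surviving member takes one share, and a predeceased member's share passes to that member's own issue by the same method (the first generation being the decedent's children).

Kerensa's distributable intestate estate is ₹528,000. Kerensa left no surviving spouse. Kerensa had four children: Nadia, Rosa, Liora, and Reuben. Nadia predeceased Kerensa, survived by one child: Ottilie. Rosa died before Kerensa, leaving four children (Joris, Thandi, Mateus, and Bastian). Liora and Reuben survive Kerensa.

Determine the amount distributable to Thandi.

The entire ₹528,000 passes to the descendants.
That amount (₹528,000) is divided into 4 shares of ₹132,000: Liora and Reuben each take ₹132,000; Nadia's ₹132,000 share passes to Nadia's issue; Rosa's ₹132,000 share passes to Rosa's issue.
Nadia's share (₹132,000) passes entirely to Ottilie.
Rosa's share (₹132,000) is divided into 4 shares of ₹33,000: Joris, Thandi, Mateus, and Bastian each take ₹33,000.

Thandi receives ₹33,000.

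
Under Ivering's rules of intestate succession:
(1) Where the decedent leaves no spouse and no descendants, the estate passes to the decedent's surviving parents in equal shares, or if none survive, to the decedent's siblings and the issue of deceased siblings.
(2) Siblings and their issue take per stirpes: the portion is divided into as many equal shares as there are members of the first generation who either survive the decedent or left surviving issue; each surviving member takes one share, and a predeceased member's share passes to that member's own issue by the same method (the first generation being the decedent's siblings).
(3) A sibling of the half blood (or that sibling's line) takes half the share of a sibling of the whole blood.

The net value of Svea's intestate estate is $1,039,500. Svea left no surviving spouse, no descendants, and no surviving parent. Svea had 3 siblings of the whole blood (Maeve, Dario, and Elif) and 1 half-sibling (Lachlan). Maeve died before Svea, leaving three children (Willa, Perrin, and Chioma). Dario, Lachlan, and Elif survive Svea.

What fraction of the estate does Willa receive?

Willa receives 2/21 of the estate.

The entire $1,039,500 passes to the siblings and their issue.
Counting each half-blood sibling's line as half a unit, there are 7/2 units in $1,039,500, so one unit is $297,000. Whole-blood lines (Maeve, Dario, and Elif) take $297,000 each; half-blood lines (Lachlan) take $148,500 each.
Maeve's share ($297,000) is divided into 3 shares of $99,000: Willa, Perrin, and Chioma each take $99,000.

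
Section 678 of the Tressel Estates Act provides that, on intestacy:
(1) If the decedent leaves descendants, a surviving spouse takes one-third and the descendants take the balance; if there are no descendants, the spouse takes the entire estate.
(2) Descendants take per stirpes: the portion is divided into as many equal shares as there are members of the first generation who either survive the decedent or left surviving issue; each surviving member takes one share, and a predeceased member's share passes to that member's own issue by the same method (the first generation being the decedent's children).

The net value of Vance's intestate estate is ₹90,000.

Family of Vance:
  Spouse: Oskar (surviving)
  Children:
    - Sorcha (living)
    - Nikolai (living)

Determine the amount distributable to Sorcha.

Oskar takes one-third of ₹90,000 = ₹30,000. The remaining ₹60,000 passes to the descendants.
The descendants' portion (₹60,000) is divided into 2 shares of ₹30,000: Sorcha and Nikolai each take ₹30,000.

Sorcha receives ₹30,000.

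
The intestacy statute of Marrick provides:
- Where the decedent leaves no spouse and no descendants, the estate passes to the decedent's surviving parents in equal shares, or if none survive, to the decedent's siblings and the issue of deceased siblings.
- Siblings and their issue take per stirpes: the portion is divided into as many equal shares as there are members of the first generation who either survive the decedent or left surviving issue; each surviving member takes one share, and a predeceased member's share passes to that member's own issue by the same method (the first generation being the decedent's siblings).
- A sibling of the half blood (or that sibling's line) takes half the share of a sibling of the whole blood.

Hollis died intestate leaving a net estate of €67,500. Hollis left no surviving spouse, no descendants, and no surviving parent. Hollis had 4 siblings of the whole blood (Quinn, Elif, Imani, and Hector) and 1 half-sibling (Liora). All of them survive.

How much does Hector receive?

The entire €67,500 passes to the siblings and their issue.
Counting each half-blood sibling's line as half a unit, there are 9/2 units in €67,500, so one unit is €15,000. Whole-blood lines (Quinn, Elif, Imani, and Hector) take €15,000 each; half-blood lines (Liora) take €7,500 each.

Hector receives €15,000.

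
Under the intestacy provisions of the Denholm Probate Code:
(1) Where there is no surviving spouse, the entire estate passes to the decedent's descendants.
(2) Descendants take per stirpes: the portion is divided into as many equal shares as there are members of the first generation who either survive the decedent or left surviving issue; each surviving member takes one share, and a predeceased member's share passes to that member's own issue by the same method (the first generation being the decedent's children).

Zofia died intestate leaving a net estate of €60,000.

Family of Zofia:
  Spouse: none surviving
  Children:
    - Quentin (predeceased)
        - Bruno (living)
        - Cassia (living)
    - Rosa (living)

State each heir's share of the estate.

Bruno: €15,000; Cassia: €15,000; Rosa: €30,000

The entire €60,000 passes to the descendants.
That amount (€60,000) is divided into 2 shares of €30,000: Rosa takes €30,000; Quentin's €30,000 share passes to Quentin's issue.
Quentin's share (€30,000) is divided into 2 shares of €15,000: Bruno and Cassia each take €15,000.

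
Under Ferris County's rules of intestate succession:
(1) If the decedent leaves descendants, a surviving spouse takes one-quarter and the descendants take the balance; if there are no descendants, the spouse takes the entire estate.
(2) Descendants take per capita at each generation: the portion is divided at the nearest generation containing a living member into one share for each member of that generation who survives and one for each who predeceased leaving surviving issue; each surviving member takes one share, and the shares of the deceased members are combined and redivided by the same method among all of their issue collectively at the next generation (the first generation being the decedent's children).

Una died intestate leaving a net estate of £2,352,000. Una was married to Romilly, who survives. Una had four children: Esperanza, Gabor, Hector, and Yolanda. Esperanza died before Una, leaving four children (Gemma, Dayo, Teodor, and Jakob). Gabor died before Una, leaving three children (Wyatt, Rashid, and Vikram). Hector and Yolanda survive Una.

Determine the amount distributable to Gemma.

Romilly takes one-quarter of £2,352,000 = £588,000. The remaining £1,764,000 passes to the descendants.
The descendants' portion (£1,764,000) is divided at the children's generation into 4 shares of £441,000. Hector and Yolanda each take £441,000. The 2 shares of the deceased (Esperanza and Gabor) are combined into a pool of £882,000.
That pool (£882,000) is divided at the grandchildren's generation equally among Gemma, Dayo, Teodor, Jakob, Wyatt, Rashid, and Vikram: £126,000 each.

Gemma receives £126,000.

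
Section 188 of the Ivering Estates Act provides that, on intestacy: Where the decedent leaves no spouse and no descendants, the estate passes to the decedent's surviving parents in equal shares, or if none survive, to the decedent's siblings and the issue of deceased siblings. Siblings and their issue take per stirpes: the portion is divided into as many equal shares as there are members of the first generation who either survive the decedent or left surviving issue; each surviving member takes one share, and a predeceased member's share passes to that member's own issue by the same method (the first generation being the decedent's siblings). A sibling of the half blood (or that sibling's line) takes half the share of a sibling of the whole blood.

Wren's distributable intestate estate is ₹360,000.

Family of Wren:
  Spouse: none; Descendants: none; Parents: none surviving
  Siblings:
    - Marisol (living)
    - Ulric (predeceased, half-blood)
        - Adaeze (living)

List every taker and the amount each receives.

The entire ₹360,000 passes to the siblings and their issue.
Counting each half-blood sibling's line as half a unit, there are 3/2 units in ₹360,000, so one unit is ₹240,000. Whole-blood lines (Marisol) take ₹240,000 each; half-blood lines (Ulric) take ₹120,000 each.
Ulric's share (₹120,000) passes entirely to Adaeze.

Marisol: ₹240,000; Adaeze: ₹120,000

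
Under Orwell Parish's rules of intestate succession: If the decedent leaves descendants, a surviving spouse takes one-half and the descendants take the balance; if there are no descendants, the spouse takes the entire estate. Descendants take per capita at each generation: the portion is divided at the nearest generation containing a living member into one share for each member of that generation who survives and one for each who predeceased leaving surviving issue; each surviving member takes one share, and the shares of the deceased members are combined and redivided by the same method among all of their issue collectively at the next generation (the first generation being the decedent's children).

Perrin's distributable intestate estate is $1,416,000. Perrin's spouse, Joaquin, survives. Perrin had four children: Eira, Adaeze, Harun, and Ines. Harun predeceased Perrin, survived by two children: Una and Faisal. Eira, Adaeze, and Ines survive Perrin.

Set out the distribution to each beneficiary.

Joaquin takes one-half of $1,416,000 = $708,000. The remaining $708,000 passes to the descendants.
The descendants' portion ($708,000) is divided at the children's generation into 4 shares of $177,000. Eira, Adaeze, and Ines each take $177,000. The remaining share for the deceased Harun ($177,000) is carried to the next generation.
That pool ($177,000) is divided at the grandchildren's generation equally among Una and Faisal: $88,500 each.

Joaquin: $708,000; Eira: $177,000; Adaeze: $177,000; Una: $88,500; Faisal: $88,500; Ines: $177,000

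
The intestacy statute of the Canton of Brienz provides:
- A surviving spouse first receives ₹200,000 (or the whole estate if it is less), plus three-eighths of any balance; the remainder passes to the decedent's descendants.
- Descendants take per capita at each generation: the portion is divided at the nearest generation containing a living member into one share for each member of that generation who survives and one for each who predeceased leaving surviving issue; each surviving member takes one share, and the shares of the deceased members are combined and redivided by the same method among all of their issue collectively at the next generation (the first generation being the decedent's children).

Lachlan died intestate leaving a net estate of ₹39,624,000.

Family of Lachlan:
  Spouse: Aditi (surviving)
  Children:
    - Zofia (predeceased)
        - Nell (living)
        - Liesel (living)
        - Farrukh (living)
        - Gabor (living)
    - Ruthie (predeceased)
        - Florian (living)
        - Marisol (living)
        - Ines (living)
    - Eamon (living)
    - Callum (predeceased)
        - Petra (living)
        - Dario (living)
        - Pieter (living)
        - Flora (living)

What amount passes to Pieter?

Pieter receives ₹1,680,000.

Aditi first takes ₹200,000, leaving a balance of ₹39,424,000. Aditi then takes three-eighths of the balance (₹14,784,000), for a total of ₹14,984,000. The remaining ₹24,640,000 passes to the descendants.
The descendants' portion (₹24,640,000) is divided at the children's generation into 4 shares of ₹6,160,000. Eamon takes ₹6,160,000. The 3 shares of the deceased (Zofia, Ruthie, and Callum) are combined into a pool of ₹18,480,000.
That pool (₹18,480,000) is divided at the grandchildren's generation equally among Nell, Liesel, Farrukh, Gabor, Florian, Marisol, Ines, Petra, Dario, Pieter, and Flora: ₹1,680,000 each.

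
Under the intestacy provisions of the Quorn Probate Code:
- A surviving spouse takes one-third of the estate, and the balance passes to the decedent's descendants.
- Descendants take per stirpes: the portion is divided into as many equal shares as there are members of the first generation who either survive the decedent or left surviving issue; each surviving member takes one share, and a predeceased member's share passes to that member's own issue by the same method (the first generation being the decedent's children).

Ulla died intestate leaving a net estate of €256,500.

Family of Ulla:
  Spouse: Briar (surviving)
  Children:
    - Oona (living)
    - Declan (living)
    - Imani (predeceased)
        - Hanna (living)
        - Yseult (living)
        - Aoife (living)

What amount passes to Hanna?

Briar takes one-third of €256,500 = €85,500. The remaining €171,000 passes to the descendants.
The descendants' portion (€171,000) is divided into 3 shares of €57,000: Oona and Declan each take €57,000; Imani's €57,000 share passes to Imani's issue.
Imani's share (€57,000) is divided into 3 shares of €19,000: Hanna, Yseult, and Aoife each take €19,000.

Hanna receives €19,000.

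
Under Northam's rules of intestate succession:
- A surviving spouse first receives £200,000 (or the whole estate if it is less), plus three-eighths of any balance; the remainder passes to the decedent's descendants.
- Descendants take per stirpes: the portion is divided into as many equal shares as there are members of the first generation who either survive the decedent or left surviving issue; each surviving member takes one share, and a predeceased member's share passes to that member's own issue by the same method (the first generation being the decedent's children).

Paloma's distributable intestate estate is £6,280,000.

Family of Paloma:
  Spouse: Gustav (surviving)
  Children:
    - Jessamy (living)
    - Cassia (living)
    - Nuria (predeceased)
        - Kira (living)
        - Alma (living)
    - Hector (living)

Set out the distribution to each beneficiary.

Gustav: £2,480,000; Jessamy: £950,000; Cassia: £950,000; Kira: £475,000; Alma: £475,000; Hector: £950,000

Gustav first takes £200,000, leaving a balance of £6,080,000. Gustav then takes three-eighths of the balance (£2,280,000), for a total of £2,480,000. The remaining £3,800,000 passes to the descendants.
The descendants' portion (£3,800,000) is divided into 4 shares of £950,000: Jessamy, Cassia, and Hector each take £950,000; Nuria's £950,000 share passes to Nuria's issue.
Nuria's share (£950,000) is divided into 2 shares of £475,000: Kira and Alma each take £475,000.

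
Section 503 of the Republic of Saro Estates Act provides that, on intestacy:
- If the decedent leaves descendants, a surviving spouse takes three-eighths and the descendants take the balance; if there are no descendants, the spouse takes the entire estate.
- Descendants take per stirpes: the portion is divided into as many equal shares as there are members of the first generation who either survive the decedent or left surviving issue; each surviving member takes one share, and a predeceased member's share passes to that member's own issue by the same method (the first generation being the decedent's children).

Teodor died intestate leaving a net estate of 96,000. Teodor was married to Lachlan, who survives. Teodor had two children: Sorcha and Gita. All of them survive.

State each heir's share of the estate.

Lachlan: 36,000; Sorcha: 30,000; Gita: 30,000

Lachlan takes three-eighths of 96,000 = 36,000. The remaining 60,000 passes to the descendants.
The descendants' portion (60,000) is divided into 2 shares of 30,000: Sorcha and Gita each take 30,000.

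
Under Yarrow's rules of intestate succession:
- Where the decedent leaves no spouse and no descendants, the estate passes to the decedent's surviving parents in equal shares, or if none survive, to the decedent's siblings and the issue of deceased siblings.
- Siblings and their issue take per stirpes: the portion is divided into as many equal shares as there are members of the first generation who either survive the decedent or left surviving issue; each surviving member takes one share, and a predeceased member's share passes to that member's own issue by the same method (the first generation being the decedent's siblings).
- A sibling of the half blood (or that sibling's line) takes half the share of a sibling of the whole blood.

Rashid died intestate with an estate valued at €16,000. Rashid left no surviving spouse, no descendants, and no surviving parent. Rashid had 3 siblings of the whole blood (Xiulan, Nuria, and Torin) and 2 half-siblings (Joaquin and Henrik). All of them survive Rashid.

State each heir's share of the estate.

The entire €16,000 passes to the siblings and their issue.
Counting each half-blood sibling's line as half a unit, there are 4 units in €16,000, so one unit is €4,000. Whole-blood lines (Xiulan, Nuria, and Torin) take €4,000 each; half-blood lines (Joaquin and Henrik) take €2,000 each.

Joaquin: €2,000; Xiulan: €4,000; Henrik: €2,000; Nuria: €4,000; Torin: €4,000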